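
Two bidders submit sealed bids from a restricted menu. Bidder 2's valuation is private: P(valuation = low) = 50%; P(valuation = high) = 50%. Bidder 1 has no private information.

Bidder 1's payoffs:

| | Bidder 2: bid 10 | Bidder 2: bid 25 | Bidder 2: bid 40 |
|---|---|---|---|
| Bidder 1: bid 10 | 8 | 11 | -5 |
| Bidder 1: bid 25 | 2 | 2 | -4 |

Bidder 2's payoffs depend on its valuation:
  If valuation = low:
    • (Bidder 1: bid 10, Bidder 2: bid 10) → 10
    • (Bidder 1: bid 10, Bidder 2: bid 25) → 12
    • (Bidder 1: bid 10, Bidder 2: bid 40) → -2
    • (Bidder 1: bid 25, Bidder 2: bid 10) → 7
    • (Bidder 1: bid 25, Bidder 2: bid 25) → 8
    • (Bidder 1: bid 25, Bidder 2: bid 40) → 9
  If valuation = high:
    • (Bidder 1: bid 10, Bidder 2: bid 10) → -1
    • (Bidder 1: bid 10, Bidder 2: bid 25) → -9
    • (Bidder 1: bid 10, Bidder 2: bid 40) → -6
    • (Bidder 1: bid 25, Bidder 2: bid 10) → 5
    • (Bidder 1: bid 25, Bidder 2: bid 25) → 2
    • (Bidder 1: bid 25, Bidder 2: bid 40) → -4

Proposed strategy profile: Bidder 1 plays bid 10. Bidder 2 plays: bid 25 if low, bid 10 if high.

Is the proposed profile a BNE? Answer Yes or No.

Bidder 1 plays bid 10: E[bid 10] = 0.5·(11) + 0.5·(8) = 9.5; E[bid 25] = 2. Best-responding. ✓
Bidder 2 (valuation low), facing bid 10: bid 10 gives 10, bid 25 gives 12, bid 40 gives -2. Proposed bid 25 is best. ✓
Bidder 2 (valuation high), facing bid 10: bid 10 gives -1, bid 25 gives -9, bid 40 gives -6. Proposed bid 10 is best. ✓

Yes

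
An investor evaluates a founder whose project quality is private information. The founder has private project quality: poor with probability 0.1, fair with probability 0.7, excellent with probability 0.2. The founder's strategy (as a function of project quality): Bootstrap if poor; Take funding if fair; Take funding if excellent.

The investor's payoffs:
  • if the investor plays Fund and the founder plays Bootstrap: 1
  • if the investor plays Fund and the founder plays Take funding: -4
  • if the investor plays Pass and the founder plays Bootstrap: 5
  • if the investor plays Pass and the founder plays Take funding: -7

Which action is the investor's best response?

E[Fund] = 0.1·(1) + 0.7·(-4) + 0.2·(-4) = -3.5
E[Pass] = 0.1·(5) + 0.7·(-7) + 0.2·(-7) = -5.8
Best response: Fund (-3.5 is the largest).

Fund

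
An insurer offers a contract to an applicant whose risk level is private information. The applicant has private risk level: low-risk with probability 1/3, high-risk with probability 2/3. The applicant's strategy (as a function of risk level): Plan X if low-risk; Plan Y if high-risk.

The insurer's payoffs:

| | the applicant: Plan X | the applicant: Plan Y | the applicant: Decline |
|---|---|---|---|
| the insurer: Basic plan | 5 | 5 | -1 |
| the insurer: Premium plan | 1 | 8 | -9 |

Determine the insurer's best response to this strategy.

E[Basic plan] = 1/3·(5) + 2/3·(5) = 5
E[Premium plan] = 1/3·(1) + 2/3·(8) = 17/3
Best response: Premium plan (17/3 is the largest).

Premium plan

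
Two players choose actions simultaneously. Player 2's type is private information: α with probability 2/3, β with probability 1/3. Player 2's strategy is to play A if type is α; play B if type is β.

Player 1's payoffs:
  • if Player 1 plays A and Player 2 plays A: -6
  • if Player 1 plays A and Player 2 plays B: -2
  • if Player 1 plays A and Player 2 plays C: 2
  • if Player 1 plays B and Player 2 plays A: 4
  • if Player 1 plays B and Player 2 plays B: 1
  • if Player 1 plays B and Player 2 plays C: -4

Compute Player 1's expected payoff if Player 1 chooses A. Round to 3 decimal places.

-4.667

Take the expectation over Player 2's type, weighting each type's action by its prior probability.
E[A] = 2/3·(-6) + 1/3·(-2) = (-4) + (-2/3) = -14/3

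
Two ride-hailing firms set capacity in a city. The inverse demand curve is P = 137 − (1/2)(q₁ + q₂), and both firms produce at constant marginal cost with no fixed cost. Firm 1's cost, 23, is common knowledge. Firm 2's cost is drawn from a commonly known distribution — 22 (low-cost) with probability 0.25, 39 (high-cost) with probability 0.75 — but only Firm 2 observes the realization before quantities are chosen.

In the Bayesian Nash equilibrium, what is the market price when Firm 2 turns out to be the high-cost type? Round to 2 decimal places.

67.04

Firm 2 with cost c maximizes (137 − (1/2)(q₁+q₂) − c)·q₂, giving q₂(c) = (137 − c − (1/2)q₁).
E[c₂] = 0.25·22 + 0.75·39 = 34.75
Firm 1's FOC against E[q₂] yields q₁ = (137 − 2·23 + E[c₂])/(3/2) = (137 − 46 + 34.75)/(3/2) = 83.8333.
q₂(high-cost) = 56.0833, so P = 137 − (1/2)·(83.8333 + 56.0833) = 67.0417.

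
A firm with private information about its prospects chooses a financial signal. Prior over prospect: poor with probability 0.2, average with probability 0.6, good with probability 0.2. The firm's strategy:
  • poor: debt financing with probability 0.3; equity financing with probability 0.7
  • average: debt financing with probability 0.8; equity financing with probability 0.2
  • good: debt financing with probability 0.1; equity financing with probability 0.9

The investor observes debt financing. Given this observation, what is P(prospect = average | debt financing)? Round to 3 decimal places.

0.857

P(debt financing) = 0.2·0.3 + 0.6·0.8 + 0.2·0.1 = 0.56
P(average | debt financing) = (0.6·0.8) / 0.56 = 0.48 / 0.56 = 0.857143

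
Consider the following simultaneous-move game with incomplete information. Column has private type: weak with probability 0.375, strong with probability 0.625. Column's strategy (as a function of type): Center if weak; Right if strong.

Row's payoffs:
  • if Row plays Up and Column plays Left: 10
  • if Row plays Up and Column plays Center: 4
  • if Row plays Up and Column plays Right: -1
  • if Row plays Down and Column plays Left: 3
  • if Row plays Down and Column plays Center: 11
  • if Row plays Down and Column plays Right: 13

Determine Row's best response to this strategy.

Down

Compute Row's expected payoff for each action, taking the expectation over Column's type.
E[Up] = 0.375·(4) + 0.625·(-1) = 0.875
E[Down] = 0.375·(11) + 0.625·(13) = 12.25
Best response: Down (12.25 is the largest).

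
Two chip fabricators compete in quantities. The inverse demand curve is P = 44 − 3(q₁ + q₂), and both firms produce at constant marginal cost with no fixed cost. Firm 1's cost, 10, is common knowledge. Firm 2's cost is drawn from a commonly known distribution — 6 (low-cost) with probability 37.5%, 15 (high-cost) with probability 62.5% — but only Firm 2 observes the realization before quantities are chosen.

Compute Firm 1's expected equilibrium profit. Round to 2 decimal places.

Type-c best response for Firm 2: q₂(c) = (44 − c)/6 − q₁/2.
Firm 1 maximizes expected profit; its first-order condition is 44 − 6q₁ − 3E[q₂] − 10 = 0.
Substituting E[q₂] and solving: E[c₂] = 11.625, so q₁ = (44 − 2·10 + 11.625)/9 = 3.95833.
E[P] = 44 − 3·(q₁ + E[q₂]) = 21.875; Firm 1's expected profit = (E[P] − 10)·q₁ = (21.875 − 10)·3.95833 = 47.0052.

47.01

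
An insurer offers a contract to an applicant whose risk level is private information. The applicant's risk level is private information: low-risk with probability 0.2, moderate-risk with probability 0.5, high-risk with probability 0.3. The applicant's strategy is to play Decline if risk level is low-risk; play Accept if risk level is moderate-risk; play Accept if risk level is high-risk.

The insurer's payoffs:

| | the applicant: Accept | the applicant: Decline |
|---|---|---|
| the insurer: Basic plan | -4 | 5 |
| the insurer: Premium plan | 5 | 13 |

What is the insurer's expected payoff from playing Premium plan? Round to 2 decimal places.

E[Premium plan] = 0.2·13 + 0.5·5 + 0.3·5 = 2.6 + 2.5 + 1.5 = 6.6

6.60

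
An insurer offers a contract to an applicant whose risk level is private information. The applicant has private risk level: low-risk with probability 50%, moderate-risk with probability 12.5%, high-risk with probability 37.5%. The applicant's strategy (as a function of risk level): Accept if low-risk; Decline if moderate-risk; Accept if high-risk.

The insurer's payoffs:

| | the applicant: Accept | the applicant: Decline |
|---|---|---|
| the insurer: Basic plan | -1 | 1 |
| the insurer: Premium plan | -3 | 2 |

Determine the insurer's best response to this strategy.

Basic plan

Compute the insurer's expected payoff for each action, taking the expectation over the applicant's type.
E[Basic plan] = 0.5·(-1) + 0.125·(1) + 0.375·(-1) = -0.75
E[Premium plan] = 0.5·(-3) + 0.125·(2) + 0.375·(-3) = -2.375
Best response: Basic plan (-0.75 is the largest).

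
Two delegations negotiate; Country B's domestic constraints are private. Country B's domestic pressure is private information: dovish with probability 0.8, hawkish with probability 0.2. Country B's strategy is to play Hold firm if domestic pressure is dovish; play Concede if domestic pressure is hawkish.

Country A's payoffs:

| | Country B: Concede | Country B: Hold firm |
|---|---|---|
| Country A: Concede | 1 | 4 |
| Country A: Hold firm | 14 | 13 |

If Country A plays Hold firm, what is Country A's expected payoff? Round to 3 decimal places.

13.200

E[Hold firm] = 0.8·13 + 0.2·14 = 10.4 + 2.8 = 13.2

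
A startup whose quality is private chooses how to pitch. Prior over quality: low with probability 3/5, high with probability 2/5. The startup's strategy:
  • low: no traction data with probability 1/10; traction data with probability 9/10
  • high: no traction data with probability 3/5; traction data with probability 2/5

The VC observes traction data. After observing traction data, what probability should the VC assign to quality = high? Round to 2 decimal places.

Apply Bayes' rule using the sender's strategy as the likelihood.
P(traction data) = (3/5)·(9/10) + (2/5)·(2/5) = 7/10
P(high | traction data) = ((2/5)·(2/5)) / (7/10) = (4/25) / (7/10) = 8/35

0.23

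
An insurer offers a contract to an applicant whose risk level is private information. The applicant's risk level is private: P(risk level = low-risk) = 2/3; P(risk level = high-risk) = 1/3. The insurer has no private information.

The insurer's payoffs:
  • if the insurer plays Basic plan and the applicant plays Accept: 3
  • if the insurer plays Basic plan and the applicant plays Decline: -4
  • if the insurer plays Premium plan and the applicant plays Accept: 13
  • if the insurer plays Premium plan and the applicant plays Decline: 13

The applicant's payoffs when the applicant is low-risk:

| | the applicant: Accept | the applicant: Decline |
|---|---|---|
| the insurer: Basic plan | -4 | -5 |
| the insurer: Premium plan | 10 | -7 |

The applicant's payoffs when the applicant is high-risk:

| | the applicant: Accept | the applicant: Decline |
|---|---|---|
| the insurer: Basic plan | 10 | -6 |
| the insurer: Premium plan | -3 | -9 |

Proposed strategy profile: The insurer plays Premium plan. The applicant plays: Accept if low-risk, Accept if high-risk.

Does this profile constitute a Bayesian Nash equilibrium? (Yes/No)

The insurer plays Premium plan: E[Premium plan] = 2/3·(13) + 1/3·(13) = 13; E[Basic plan] = 3. Best-responding. ✓
The applicant (risk level low-risk), facing Premium plan: Accept gives 10, Decline gives -7. Proposed Accept is best. ✓
The applicant (risk level high-risk), facing Premium plan: Accept gives -3, Decline gives -9. Proposed Accept is best. ✓

Yes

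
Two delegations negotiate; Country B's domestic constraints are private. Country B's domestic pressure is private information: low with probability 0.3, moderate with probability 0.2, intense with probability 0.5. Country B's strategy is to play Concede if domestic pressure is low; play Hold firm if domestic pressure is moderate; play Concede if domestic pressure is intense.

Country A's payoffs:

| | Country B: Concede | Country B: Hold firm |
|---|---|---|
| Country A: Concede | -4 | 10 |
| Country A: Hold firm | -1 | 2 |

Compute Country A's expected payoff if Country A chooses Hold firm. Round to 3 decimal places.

-0.400

Take the expectation over Country B's domestic pressure, weighting each type's action by its prior probability.
E[Hold firm] = 0.3·(-1) + 0.2·2 + 0.5·(-1) = (-0.3) + 0.4 + (-0.5) = -0.4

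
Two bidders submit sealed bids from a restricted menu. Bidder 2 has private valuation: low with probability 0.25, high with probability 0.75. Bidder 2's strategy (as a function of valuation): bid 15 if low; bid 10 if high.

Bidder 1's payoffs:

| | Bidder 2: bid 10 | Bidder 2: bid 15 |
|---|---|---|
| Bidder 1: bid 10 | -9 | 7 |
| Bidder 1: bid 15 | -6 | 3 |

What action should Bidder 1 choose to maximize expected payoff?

Compute Bidder 1's expected payoff for each action, taking the expectation over Bidder 2's type.
E[bid 10] = 0.25·(7) + 0.75·(-9) = -5
E[bid 15] = 0.25·(3) + 0.75·(-6) = -3.75
Best response: bid 15 (-3.75 is the largest).

bid 15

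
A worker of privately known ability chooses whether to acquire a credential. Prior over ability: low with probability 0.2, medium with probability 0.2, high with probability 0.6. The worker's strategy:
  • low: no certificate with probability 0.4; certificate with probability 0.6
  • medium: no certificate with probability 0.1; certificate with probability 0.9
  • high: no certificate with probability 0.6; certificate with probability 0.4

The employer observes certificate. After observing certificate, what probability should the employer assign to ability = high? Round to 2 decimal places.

Apply Bayes' rule using the sender's strategy as the likelihood.
P(certificate) = 0.2·0.6 + 0.2·0.9 + 0.6·0.4 = 0.54
P(high | certificate) = (0.6·0.4) / 0.54 = 0.24 / 0.54 = 0.444444

0.44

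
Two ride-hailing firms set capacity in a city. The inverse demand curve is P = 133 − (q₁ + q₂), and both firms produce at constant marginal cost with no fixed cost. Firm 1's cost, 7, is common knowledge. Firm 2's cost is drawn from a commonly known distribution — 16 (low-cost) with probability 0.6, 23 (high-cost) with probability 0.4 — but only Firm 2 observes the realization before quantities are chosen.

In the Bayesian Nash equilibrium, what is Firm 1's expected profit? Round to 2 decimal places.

2109.87

Type-c best response for Firm 2: q₂(c) = (133 − c)/2 − q₁/2.
Firm 1 maximizes expected profit; its first-order condition is 133 − 2q₁ − E[q₂] − 7 = 0.
Substituting E[q₂] and solving: E[c₂] = 18.8, so q₁ = (133 − 2·7 + 18.8)/3 = 45.9333.
E[P] = 133 − (q₁ + E[q₂]) = 52.9333; Firm 1's expected profit = (E[P] − 7)·q₁ = (52.9333 − 7)·45.9333 = 2109.87.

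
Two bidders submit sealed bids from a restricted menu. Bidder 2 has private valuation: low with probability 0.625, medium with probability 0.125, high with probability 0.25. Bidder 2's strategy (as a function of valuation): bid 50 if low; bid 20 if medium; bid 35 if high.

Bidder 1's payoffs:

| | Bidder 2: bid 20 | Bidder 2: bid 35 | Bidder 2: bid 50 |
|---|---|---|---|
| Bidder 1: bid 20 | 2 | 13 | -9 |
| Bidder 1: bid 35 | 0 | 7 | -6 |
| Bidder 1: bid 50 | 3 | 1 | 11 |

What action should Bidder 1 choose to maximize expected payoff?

bid 50

E[bid 20] = 0.625·(-9) + 0.125·(2) + 0.25·(13) = -2.125
E[bid 35] = 0.625·(-6) + 0.125·(0) + 0.25·(7) = -2
E[bid 50] = 0.625·(11) + 0.125·(3) + 0.25·(1) = 7.5
Best response: bid 50 (7.5 is the largest).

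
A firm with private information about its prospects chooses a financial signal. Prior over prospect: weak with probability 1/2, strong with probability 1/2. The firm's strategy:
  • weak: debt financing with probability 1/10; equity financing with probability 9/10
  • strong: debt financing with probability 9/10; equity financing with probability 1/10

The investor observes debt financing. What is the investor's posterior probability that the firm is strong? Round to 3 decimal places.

0.900

Apply Bayes' rule using the sender's strategy as the likelihood.
P(debt financing) = (1/2)·(1/10) + (1/2)·(9/10) = 1/2
P(strong | debt financing) = ((1/2)·(9/10)) / (1/2) = (9/20) / (1/2) = 9/10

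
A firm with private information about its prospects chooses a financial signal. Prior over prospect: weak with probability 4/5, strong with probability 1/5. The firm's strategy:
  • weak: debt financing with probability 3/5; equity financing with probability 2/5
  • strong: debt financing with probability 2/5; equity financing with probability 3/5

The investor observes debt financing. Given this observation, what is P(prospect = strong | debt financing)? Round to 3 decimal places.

P(debt financing) = (4/5)·(3/5) + (1/5)·(2/5) = 14/25
P(strong | debt financing) = ((1/5)·(2/5)) / (14/25) = (2/25) / (14/25) = 1/7

0.143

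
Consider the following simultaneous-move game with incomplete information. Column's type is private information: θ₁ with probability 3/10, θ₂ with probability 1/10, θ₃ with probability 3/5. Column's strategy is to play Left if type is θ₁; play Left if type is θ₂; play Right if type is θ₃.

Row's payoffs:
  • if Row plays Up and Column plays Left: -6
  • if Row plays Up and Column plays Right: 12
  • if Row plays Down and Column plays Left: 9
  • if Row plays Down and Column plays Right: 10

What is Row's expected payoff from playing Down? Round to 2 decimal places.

9.60

E[Down] = 3/10·9 + 1/10·9 + 3/5·10 = 27/10 + 9/10 + 6 = 48/5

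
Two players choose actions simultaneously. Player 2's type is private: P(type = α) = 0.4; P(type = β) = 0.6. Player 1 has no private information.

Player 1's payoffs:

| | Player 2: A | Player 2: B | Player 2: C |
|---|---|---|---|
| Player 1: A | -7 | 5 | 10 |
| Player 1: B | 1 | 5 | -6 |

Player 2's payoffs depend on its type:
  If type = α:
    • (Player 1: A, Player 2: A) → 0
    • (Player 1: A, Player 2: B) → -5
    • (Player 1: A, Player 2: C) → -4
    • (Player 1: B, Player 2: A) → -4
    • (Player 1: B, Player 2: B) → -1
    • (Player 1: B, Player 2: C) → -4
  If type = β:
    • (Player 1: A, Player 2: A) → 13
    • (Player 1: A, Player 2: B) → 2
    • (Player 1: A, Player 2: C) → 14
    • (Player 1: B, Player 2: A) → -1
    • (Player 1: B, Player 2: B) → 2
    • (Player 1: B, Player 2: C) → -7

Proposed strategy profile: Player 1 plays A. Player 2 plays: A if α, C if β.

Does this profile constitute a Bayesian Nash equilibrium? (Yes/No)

Player 1 plays A: E[A] = 0.4·(-7) + 0.6·(10) = 3.2; E[B] = -3.2. Best-responding. ✓
Player 2 (type α), facing A: A gives 0, B gives -5, C gives -4. Proposed A is best. ✓
Player 2 (type β), facing A: A gives 13, B gives 2, C gives 14. Proposed C is best. ✓

Yes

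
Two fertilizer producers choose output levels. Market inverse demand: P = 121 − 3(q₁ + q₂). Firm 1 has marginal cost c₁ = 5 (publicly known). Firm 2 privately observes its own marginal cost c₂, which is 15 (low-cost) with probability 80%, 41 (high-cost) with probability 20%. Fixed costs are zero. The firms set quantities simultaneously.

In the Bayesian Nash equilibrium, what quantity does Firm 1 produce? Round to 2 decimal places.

14.58

Firm 2 with cost c maximizes (121 − 3(q₁+q₂) − c)·q₂, giving q₂(c) = (121 − c − 3q₁)/6.
E[c₂] = 0.8·15 + 0.2·41 = 20.2
Firm 1's FOC against E[q₂] yields q₁ = (121 − 2·5 + E[c₂])/9 = (121 − 10 + 20.2)/9 = 14.5778.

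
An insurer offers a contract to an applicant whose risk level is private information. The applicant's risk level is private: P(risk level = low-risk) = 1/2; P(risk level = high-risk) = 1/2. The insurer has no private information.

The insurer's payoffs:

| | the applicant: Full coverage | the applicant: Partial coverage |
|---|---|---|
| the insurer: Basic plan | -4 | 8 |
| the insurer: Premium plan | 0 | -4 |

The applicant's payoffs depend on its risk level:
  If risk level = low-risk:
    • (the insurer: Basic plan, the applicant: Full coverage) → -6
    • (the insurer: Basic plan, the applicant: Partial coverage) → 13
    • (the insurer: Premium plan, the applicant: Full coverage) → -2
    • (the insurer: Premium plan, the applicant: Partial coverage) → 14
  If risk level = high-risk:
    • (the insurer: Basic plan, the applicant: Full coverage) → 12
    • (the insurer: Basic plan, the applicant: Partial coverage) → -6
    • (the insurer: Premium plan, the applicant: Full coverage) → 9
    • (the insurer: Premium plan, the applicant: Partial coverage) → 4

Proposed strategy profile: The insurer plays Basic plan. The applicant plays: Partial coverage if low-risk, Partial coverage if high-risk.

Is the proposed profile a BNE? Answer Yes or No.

No

A profile is a BNE iff every type of every player is best-responding given beliefs about the other side.
The insurer plays Basic plan: E[Basic plan] = 1/2·(8) + 1/2·(8) = 8; E[Premium plan] = -4. Best-responding. ✓
The applicant (risk level low-risk), facing Basic plan: Full coverage gives -6, Partial coverage gives 13. Proposed Partial coverage is best. ✓
The applicant (risk level high-risk), facing Basic plan: Full coverage gives 12, Partial coverage gives -6. Proposed Partial coverage is not best — profitable deviation exists. ✗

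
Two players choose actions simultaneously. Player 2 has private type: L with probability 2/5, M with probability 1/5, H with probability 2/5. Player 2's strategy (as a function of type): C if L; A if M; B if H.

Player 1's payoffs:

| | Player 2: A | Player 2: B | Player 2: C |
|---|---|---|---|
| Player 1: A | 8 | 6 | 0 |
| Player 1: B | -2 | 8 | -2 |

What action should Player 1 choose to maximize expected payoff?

A

E[A] = 2/5·(0) + 1/5·(8) + 2/5·(6) = 4
E[B] = 2/5·(-2) + 1/5·(-2) + 2/5·(8) = 2
Best response: A (4 is the largest).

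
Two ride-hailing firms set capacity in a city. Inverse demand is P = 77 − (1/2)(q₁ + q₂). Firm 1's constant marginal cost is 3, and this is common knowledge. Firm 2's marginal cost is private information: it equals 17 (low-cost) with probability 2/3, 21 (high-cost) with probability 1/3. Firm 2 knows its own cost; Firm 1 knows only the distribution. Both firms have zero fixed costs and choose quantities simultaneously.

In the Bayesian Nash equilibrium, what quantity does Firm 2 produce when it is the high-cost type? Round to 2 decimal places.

Firm 2 with cost c maximizes (77 − (1/2)(q₁+q₂) − c)·q₂, giving q₂(c) = (77 − c − (1/2)q₁).
E[c₂] = 2/3·17 + 1/3·21 = 18.3333
Firm 1's FOC against E[q₂] yields q₁ = (77 − 2·3 + E[c₂])/(3/2) = (77 − 6 + 18.3333)/(3/2) = 59.5556.
q₂(high-cost) = (77 − 21 − (1/2)·59.5556) = 26.2222.

26.22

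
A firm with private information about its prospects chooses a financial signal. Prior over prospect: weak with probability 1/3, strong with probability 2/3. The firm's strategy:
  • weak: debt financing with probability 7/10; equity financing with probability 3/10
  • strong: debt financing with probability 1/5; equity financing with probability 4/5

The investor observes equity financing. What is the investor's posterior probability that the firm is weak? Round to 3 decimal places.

Apply Bayes' rule using the sender's strategy as the likelihood.
P(equity financing) = (1/3)·(3/10) + (2/3)·(4/5) = 19/30
P(weak | equity financing) = ((1/3)·(3/10)) / (19/30) = (1/10) / (19/30) = 3/19

0.158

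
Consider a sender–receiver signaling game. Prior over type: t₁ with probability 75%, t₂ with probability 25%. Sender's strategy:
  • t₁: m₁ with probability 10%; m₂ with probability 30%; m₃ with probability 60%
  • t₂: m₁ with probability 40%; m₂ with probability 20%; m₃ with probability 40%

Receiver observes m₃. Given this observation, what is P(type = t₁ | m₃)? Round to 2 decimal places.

0.82

P(m₃) = 0.75·0.6 + 0.25·0.4 = 0.55
P(t₁ | m₃) = (0.75·0.6) / 0.55 = 0.45 / 0.55 = 0.818182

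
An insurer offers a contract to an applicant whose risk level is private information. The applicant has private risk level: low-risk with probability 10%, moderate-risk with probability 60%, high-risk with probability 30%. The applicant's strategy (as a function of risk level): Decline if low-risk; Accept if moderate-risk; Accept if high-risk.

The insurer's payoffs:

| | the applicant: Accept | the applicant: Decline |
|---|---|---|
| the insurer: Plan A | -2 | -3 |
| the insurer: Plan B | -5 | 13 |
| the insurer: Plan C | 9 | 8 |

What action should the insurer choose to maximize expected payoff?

E[Plan A] = 0.1·(-3) + 0.6·(-2) + 0.3·(-2) = -2.1
E[Plan B] = 0.1·(13) + 0.6·(-5) + 0.3·(-5) = -3.2
E[Plan C] = 0.1·(8) + 0.6·(9) + 0.3·(9) = 8.9
Best response: Plan C (8.9 is the largest).

Plan C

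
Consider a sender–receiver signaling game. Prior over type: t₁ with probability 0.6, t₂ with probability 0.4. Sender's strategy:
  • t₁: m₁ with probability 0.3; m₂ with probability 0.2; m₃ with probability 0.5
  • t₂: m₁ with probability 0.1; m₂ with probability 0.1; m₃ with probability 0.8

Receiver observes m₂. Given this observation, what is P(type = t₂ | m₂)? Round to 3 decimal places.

0.250

P(m₂) = 0.6·0.2 + 0.4·0.1 = 0.16
P(t₂ | m₂) = (0.4·0.1) / 0.16 = 0.04 / 0.16 = 0.25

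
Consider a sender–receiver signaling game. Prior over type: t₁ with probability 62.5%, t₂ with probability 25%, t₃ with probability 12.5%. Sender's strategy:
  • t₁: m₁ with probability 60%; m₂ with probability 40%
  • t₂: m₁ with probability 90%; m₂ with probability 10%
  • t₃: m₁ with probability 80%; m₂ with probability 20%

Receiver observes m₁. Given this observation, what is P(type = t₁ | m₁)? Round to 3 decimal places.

Apply Bayes' rule using the sender's strategy as the likelihood.
P(m₁) = 0.625·0.6 + 0.25·0.9 + 0.125·0.8 = 0.7
P(t₁ | m₁) = (0.625·0.6) / 0.7 = 0.375 / 0.7 = 0.535714

0.536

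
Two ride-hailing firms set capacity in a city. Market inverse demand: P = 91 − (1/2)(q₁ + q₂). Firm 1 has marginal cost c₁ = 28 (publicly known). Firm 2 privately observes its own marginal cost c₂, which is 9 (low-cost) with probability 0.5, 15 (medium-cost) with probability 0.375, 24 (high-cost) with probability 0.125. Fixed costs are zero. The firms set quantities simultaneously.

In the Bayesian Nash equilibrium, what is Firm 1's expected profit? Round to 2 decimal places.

514.67

Each type of Firm 2 best-responds to q₁; Firm 1 best-responds to the expected q₂ over Firm 2's types.
Firm 2 with cost c maximizes (91 − (1/2)(q₁+q₂) − c)·q₂, giving q₂(c) = (91 − c − (1/2)q₁).
E[c₂] = 0.5·9 + 0.375·15 + 0.125·24 = 13.125
Firm 1's FOC against E[q₂] yields q₁ = (91 − 2·28 + E[c₂])/(3/2) = (91 − 56 + 13.125)/(3/2) = 32.0833.
E[P] = 91 − (1/2)·(q₁ + E[q₂]) = 44.0417; Firm 1's expected profit = (E[P] − 28)·q₁ = (44.0417 − 28)·32.0833 = 514.67.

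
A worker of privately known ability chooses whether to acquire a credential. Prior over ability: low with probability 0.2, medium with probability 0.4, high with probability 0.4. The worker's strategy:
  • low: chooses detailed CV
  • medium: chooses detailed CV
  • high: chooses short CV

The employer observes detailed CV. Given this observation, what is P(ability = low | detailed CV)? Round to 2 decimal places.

P(detailed CV) = 0.2·1 + 0.4·1 + 0.4·0 = 0.6
P(low | detailed CV) = (0.2·1) / 0.6 = 0.2 / 0.6 = 0.333333

0.33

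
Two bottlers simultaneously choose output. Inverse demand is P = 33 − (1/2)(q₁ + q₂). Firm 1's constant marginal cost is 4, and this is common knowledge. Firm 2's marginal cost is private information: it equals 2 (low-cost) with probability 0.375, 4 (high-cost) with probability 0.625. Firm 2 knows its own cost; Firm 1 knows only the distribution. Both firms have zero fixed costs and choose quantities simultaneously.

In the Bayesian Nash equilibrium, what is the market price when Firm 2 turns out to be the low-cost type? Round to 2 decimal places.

12.79

Type-c best response for Firm 2: q₂(c) = (33 − c) − q₁/2.
Firm 1 maximizes expected profit; its first-order condition is 33 − q₁ − (1/2)E[q₂] − 4 = 0.
Substituting E[q₂] and solving: E[c₂] = 3.25, so q₁ = (33 − 2·4 + 3.25)/(3/2) = 18.8333.
q₂(low-cost) = 21.5833, so P = 33 − (1/2)·(18.8333 + 21.5833) = 12.7917.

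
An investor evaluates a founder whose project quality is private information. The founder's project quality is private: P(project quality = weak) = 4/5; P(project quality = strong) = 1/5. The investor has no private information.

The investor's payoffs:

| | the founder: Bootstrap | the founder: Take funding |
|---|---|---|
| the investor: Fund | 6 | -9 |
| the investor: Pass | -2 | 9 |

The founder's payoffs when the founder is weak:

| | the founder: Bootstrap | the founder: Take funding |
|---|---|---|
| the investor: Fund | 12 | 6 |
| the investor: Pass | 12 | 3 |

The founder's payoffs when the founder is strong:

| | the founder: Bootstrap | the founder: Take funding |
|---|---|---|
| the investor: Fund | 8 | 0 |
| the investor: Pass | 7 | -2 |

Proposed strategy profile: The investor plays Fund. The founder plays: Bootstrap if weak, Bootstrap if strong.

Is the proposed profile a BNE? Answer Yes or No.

A profile is a BNE iff every type of every player is best-responding given beliefs about the other side.
The investor plays Fund: E[Fund] = 4/5·(6) + 1/5·(6) = 6; E[Pass] = -2. Best-responding. ✓
The founder (project quality weak), facing Fund: Bootstrap gives 12, Take funding gives 6. Proposed Bootstrap is best. ✓
The founder (project quality strong), facing Fund: Bootstrap gives 8, Take funding gives 0. Proposed Bootstrap is best. ✓

Yes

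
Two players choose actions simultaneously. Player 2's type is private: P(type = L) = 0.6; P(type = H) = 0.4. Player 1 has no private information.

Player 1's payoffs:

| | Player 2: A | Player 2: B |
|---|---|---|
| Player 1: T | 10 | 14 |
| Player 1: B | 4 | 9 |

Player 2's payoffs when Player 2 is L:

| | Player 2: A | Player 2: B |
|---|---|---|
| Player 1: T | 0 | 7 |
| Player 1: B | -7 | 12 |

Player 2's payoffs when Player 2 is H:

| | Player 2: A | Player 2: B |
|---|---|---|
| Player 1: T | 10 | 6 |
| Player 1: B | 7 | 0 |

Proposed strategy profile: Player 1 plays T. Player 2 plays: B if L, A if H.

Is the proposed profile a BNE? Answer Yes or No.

Yes

A profile is a BNE iff every type of every player is best-responding given beliefs about the other side.
Player 1 plays T: E[T] = 0.6·(14) + 0.4·(10) = 12.4; E[B] = 7. Best-responding. ✓
Player 2 (type L), facing T: A gives 0, B gives 7. Proposed B is best. ✓
Player 2 (type H), facing T: A gives 10, B gives 6. Proposed A is best. ✓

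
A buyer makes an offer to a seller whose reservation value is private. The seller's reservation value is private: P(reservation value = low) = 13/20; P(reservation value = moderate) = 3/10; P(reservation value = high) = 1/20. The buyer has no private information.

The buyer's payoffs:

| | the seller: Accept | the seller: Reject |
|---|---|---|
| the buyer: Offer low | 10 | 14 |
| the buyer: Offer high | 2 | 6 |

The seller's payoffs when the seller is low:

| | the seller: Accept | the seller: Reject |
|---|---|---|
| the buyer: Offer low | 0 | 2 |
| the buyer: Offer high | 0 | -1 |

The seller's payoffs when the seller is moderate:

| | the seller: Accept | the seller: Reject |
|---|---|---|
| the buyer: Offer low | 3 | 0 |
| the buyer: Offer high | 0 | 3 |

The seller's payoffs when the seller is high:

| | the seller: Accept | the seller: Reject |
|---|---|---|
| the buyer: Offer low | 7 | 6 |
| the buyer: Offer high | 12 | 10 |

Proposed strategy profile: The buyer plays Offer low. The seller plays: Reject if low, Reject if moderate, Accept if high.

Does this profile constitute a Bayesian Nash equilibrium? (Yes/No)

No

The buyer plays Offer low: E[Offer low] = 13/20·(14) + 3/10·(14) + 1/20·(10) = 69/5; E[Offer high] = 29/5. Best-responding. ✓
The seller (reservation value low), facing Offer low: Accept gives 0, Reject gives 2. Proposed Reject is best. ✓
The seller (reservation value moderate), facing Offer low: Accept gives 3, Reject gives 0. Proposed Reject is not best — profitable deviation exists. ✗
The seller (reservation value high), facing Offer low: Accept gives 7, Reject gives 6. Proposed Accept is best. ✓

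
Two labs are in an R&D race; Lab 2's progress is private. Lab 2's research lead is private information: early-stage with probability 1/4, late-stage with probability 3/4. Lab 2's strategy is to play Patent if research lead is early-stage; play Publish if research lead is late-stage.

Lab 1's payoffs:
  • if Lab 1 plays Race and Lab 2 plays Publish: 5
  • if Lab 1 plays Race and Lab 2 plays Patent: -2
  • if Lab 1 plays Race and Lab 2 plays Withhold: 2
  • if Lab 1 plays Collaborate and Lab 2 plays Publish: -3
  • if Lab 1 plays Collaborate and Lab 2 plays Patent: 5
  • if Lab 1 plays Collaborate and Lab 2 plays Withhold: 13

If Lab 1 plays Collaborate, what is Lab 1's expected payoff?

Take the expectation over Lab 2's research lead, weighting each type's action by its prior probability.
E[Collaborate] = 1/4·5 + 3/4·(-3) = 5/4 + (-9/4) = -1

-1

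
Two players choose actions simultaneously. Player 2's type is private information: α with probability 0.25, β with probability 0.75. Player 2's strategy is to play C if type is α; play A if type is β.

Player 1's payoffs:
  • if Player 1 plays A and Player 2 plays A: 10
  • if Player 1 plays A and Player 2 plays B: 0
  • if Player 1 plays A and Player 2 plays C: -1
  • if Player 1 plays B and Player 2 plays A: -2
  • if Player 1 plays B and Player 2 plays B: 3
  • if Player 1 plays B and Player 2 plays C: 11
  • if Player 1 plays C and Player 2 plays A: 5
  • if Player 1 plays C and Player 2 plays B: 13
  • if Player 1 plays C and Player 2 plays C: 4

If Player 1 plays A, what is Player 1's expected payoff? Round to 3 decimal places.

Take the expectation over Player 2's type, weighting each type's action by its prior probability.
E[A] = 0.25·(-1) + 0.75·10 = (-0.25) + 7.5 = 7.25

7.250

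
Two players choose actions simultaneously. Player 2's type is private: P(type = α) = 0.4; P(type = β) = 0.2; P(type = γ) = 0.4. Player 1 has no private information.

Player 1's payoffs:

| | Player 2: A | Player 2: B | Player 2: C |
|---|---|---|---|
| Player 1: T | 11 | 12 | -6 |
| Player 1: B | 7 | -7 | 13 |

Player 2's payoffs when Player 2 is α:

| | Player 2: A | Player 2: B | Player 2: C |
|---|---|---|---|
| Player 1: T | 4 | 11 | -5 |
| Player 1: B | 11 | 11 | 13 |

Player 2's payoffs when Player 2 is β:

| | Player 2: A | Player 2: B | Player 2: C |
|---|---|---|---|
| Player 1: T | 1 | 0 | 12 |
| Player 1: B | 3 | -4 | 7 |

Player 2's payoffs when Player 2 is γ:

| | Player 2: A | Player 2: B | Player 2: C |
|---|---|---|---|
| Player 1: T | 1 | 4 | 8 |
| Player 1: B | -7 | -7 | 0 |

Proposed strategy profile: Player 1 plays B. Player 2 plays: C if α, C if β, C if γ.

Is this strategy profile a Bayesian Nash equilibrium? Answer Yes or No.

Player 1 plays B: E[B] = 0.4·(13) + 0.2·(13) + 0.4·(13) = 13; E[T] = -6. Best-responding. ✓
Player 2 (type α), facing B: A gives 11, B gives 11, C gives 13. Proposed C is best. ✓
Player 2 (type β), facing B: A gives 3, B gives -4, C gives 7. Proposed C is best. ✓
Player 2 (type γ), facing B: A gives -7, B gives -7, C gives 0. Proposed C is best. ✓

Yes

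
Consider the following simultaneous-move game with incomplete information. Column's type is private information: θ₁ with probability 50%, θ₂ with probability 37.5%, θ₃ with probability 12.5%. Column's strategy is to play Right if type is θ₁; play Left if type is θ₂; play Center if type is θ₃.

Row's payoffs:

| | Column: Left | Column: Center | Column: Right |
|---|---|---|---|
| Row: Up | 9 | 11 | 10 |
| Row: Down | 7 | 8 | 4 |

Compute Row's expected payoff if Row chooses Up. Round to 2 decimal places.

9.75

E[Up] = 0.5·10 + 0.375·9 + 0.125·11 = 5 + 3.375 + 1.375 = 9.75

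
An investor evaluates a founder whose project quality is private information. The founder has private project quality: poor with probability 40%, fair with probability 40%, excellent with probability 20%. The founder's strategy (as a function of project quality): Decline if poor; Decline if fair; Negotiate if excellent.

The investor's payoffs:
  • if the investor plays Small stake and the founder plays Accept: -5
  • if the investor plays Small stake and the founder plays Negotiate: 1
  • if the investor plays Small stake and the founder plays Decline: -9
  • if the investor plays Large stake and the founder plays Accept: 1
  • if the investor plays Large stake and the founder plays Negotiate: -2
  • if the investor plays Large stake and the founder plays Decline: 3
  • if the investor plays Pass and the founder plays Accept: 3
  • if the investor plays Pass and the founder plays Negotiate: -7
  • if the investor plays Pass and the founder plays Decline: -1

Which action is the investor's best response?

E[Small stake] = 0.4·(-9) + 0.4·(-9) + 0.2·(1) = -7
E[Large stake] = 0.4·(3) + 0.4·(3) + 0.2·(-2) = 2
E[Pass] = 0.4·(-1) + 0.4·(-1) + 0.2·(-7) = -2.2
Best response: Large stake (2 is the largest).

Large stake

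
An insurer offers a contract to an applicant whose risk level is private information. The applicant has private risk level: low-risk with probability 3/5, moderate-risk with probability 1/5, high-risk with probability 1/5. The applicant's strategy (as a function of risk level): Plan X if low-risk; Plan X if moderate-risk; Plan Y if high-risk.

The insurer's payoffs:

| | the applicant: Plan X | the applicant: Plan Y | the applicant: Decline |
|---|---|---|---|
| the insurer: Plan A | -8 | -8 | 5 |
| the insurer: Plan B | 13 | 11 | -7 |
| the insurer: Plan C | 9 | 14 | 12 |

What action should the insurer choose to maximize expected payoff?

Plan B

E[Plan A] = 3/5·(-8) + 1/5·(-8) + 1/5·(-8) = -8
E[Plan B] = 3/5·(13) + 1/5·(13) + 1/5·(11) = 63/5
E[Plan C] = 3/5·(9) + 1/5·(9) + 1/5·(14) = 10
Best response: Plan B (63/5 is the largest).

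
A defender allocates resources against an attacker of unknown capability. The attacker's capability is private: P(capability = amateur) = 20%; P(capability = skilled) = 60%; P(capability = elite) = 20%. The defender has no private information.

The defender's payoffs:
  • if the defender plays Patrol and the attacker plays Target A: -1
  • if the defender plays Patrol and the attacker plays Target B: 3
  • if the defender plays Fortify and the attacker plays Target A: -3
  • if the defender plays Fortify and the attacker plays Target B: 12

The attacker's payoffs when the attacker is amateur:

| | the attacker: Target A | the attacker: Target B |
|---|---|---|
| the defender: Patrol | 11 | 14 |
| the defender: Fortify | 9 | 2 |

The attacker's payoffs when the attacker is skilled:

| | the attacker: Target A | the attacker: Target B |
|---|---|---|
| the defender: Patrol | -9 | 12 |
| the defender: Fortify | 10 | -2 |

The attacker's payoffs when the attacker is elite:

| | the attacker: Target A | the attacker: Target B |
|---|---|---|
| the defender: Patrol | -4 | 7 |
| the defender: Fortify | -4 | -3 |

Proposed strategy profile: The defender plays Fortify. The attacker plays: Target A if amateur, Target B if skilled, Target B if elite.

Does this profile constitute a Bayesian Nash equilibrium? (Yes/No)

The defender plays Fortify: E[Fortify] = 0.2·(-3) + 0.6·(12) + 0.2·(12) = 9; E[Patrol] = 2.2. Best-responding. ✓
The attacker (capability amateur), facing Fortify: Target A gives 9, Target B gives 2. Proposed Target A is best. ✓
The attacker (capability skilled), facing Fortify: Target A gives 10, Target B gives -2. Proposed Target B is not best — profitable deviation exists. ✗
The attacker (capability elite), facing Fortify: Target A gives -4, Target B gives -3. Proposed Target B is best. ✓

No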